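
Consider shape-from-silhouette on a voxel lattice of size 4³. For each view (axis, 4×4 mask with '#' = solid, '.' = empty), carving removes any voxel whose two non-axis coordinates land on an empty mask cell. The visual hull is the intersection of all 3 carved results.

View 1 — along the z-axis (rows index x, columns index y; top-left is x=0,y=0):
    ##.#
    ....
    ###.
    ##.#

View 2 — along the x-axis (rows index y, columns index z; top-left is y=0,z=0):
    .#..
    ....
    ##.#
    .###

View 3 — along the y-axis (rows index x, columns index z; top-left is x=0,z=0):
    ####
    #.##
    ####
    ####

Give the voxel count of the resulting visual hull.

before carving: 64 voxels (4×4×4)
  1. axis=2 (XY plane), |mask|=9  ⇒  voxels=36
  2. axis=0 (YZ plane), |mask|=7  ⇒  voxels=12
  3. axis=1 (XZ plane), |mask|=15  ⇒  voxels=12

remaining voxels: 12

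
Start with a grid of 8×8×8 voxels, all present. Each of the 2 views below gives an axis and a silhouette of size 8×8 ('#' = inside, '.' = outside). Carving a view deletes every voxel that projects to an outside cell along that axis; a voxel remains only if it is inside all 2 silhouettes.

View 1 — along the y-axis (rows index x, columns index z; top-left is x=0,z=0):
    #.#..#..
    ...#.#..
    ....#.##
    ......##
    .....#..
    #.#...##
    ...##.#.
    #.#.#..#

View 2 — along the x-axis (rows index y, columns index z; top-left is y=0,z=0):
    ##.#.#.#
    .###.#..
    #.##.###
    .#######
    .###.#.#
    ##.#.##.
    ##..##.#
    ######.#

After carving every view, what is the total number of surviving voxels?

voxel count = 113

before carving: 512 voxels (8×8×8)
  1. axis=1 (XZ plane), |mask|=22  ⇒  voxels=176
  2. axis=0 (YZ plane), |mask|=44  ⇒  voxels=113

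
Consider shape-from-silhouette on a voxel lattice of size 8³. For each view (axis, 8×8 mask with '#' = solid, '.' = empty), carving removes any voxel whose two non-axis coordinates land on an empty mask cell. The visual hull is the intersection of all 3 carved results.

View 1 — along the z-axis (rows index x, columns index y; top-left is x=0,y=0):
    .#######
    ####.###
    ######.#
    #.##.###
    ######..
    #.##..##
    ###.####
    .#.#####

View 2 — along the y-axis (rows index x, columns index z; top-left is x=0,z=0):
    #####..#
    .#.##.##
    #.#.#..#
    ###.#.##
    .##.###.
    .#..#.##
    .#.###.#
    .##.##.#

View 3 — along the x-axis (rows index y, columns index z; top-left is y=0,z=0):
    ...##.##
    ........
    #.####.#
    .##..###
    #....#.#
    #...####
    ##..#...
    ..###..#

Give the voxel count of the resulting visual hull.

131 voxels

before carving: 512 voxels (8×8×8)
V1 z: intersect with XY mask (51 set) -- 408 left
V2 y: intersect with XZ mask (40 set) -- 256 left
V3 x: intersect with YZ mask (30 set) -- 131 left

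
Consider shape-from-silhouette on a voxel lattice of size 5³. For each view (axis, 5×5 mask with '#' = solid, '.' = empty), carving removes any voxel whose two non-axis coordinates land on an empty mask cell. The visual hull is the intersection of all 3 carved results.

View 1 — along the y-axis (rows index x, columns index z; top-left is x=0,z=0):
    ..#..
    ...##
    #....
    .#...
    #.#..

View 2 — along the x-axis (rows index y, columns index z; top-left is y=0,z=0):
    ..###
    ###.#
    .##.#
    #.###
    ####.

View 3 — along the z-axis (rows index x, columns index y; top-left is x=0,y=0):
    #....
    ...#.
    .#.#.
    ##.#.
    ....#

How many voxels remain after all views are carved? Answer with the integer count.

initial block: 5^3 = 125
carve view 1 (along y, XZ-mask fill 7/25): 35 voxels remain
carve view 2 (along x, YZ-mask fill 18/25): 26 voxels remain
carve view 3 (along z, XY-mask fill 8/25): 8 voxels remain

|visual hull| = 8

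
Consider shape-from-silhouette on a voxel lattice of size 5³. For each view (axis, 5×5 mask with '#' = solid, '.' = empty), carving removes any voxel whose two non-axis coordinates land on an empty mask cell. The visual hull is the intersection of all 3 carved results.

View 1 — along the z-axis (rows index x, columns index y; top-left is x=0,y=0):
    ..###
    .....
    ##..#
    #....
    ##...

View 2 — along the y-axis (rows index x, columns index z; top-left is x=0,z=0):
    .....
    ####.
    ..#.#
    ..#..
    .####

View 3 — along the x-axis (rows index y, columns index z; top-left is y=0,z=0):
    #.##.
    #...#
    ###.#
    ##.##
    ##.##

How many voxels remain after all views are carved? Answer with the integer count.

start: 5×5×5 = 125 voxels
  1. axis=2 (XY plane), |mask|=9  ⇒  voxels=45
  2. axis=1 (XZ plane), |mask|=11  ⇒  voxels=15
  3. axis=0 (YZ plane), |mask|=17  ⇒  voxels=7

remaining voxels: 7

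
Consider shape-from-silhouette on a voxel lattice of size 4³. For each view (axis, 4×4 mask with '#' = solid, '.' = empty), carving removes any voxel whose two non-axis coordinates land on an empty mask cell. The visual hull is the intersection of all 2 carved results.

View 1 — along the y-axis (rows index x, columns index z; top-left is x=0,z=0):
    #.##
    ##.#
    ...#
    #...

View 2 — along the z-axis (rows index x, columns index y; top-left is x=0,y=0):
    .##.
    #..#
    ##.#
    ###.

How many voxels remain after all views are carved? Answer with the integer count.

remaining voxels: 18

initial block: 4^3 = 64
  1. axis=1 (XZ plane), |mask|=8  ⇒  voxels=32
  2. axis=2 (XY plane), |mask|=10  ⇒  voxels=18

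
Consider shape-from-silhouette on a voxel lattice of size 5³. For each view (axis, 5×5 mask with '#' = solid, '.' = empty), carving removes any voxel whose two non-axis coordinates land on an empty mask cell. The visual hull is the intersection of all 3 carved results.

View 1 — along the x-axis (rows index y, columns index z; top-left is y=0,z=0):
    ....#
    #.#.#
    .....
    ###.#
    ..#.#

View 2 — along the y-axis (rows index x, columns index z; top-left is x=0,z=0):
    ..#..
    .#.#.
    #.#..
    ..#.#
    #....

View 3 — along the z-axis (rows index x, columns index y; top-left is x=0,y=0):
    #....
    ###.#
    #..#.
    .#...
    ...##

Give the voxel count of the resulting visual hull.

5 voxels

before carving: 125 voxels (5×5×5)
  1. axis=0 (YZ plane), |mask|=10  ⇒  voxels=50
  2. axis=1 (XZ plane), |mask|=8  ⇒  voxels=18
  3. axis=2 (XY plane), |mask|=10  ⇒  voxels=5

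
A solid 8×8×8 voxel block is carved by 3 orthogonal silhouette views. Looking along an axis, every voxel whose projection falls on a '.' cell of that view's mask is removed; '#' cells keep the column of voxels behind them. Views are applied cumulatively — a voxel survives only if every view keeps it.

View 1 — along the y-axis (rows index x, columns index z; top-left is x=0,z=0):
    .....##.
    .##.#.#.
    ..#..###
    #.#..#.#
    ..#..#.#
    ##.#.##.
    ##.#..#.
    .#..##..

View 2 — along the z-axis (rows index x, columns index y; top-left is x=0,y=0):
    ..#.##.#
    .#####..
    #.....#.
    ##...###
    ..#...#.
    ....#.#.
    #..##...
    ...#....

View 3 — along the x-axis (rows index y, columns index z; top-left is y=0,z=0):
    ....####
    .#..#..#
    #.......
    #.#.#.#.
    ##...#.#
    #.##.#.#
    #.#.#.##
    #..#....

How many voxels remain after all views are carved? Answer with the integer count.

remaining voxels: 39

before carving: 512 voxels (8×8×8)
[1] y-view keeps 29 columns → grid now 232
[2] z-view keeps 24 columns → grid now 87
[3] x-view keeps 28 columns → grid now 39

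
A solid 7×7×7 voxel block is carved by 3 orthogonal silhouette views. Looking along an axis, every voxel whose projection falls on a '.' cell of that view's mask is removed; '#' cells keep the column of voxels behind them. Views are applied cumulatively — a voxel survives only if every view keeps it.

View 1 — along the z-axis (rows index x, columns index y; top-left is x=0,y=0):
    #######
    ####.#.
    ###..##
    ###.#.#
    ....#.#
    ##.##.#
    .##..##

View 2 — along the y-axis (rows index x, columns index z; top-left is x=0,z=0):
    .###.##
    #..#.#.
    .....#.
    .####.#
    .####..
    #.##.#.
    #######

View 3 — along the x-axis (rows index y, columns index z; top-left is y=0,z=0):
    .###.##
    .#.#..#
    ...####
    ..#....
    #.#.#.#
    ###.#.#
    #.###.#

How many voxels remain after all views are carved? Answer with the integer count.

before carving: 343 voxels (7×7×7)
after view 1 [z-axis, 33 of 49 cells solid] → remaining = 231
after view 2 [y-axis, 29 of 49 cells solid] → remaining = 136
after view 3 [x-axis, 27 of 49 cells solid] → remaining = 77

remaining voxels: 77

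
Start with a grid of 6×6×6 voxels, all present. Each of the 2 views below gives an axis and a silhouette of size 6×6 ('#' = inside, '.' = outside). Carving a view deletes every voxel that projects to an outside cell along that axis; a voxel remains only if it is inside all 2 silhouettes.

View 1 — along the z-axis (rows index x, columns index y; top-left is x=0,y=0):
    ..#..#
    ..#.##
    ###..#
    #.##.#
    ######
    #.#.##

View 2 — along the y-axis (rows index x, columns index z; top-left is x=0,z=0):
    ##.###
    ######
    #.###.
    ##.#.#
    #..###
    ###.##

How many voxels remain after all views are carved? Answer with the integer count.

voxel count = 104

full grid |V| = 216
step 1: project along z, AND mask (23/36) → |grid| = 138
step 2: project along y, AND mask (28/36) → |grid| = 104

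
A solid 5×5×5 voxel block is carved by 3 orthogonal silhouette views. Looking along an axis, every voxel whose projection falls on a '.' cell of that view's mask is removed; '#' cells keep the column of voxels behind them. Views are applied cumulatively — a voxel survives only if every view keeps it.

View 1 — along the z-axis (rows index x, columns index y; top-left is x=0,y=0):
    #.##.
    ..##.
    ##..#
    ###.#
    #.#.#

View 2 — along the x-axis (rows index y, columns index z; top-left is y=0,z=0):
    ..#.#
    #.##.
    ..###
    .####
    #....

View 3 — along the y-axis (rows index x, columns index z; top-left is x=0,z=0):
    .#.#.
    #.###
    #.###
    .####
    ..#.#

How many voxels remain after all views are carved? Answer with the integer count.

voxel count = 26

before carving: 125 voxels (5×5×5)
V1 z: intersect with XY mask (15 set) -- 75 left
V2 x: intersect with YZ mask (13 set) -- 37 left
V3 y: intersect with XZ mask (16 set) -- 26 left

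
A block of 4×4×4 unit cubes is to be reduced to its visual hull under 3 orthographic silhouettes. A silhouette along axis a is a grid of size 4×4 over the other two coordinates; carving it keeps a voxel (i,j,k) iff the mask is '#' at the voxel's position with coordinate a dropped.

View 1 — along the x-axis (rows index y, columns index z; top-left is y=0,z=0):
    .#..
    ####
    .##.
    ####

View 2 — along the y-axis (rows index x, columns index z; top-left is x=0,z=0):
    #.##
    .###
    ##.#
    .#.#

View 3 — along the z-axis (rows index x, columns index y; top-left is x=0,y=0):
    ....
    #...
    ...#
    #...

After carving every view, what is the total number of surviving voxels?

voxel count = 5

initial block: 4^3 = 64
  1. axis=0 (YZ plane), |mask|=11  ⇒  voxels=44
  2. axis=1 (XZ plane), |mask|=11  ⇒  voxels=30
  3. axis=2 (XY plane), |mask|=3  ⇒  voxels=5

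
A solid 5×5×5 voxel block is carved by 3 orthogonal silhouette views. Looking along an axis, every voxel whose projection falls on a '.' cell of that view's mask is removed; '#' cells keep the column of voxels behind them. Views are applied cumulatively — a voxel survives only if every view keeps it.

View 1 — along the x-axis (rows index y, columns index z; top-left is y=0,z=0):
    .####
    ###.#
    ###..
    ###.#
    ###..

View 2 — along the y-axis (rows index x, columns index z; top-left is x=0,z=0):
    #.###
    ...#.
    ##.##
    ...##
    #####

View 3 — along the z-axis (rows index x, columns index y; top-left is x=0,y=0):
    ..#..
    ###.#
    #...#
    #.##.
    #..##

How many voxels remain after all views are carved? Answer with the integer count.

initial block: 5^3 = 125
after view 1 [x-axis, 18 of 25 cells solid] → remaining = 90
after view 2 [y-axis, 16 of 25 cells solid] → remaining = 49
after view 3 [z-axis, 13 of 25 cells solid] → remaining = 22

|visual hull| = 22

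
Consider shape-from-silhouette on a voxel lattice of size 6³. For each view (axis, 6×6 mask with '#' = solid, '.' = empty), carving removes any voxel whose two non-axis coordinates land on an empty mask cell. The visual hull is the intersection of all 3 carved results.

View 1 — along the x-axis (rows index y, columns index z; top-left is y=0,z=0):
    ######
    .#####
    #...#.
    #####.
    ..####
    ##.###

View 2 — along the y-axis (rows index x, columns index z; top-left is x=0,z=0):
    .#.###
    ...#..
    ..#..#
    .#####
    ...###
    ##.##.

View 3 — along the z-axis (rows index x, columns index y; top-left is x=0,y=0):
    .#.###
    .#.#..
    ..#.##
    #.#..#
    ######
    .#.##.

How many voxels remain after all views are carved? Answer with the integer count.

before carving: 216 voxels (6×6×6)
carve view 1 (along x, YZ-mask fill 27/36): 162 voxels remain
carve view 2 (along y, XZ-mask fill 19/36): 89 voxels remain
carve view 3 (along z, XY-mask fill 21/36): 53 voxels remain

voxel count = 53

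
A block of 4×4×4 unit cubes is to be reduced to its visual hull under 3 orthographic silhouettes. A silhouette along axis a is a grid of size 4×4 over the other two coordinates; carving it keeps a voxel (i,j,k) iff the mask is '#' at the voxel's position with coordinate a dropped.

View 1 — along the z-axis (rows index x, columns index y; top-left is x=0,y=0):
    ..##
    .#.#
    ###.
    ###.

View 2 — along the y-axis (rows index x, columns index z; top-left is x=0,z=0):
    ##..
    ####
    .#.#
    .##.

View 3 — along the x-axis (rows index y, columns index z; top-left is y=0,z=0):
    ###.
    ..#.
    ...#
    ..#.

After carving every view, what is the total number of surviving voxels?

full grid |V| = 64
V1 z: intersect with XY mask (10 set) -- 40 left
V2 y: intersect with XZ mask (10 set) -- 24 left
V3 x: intersect with YZ mask (6 set) -- 7 left

remaining voxels: 7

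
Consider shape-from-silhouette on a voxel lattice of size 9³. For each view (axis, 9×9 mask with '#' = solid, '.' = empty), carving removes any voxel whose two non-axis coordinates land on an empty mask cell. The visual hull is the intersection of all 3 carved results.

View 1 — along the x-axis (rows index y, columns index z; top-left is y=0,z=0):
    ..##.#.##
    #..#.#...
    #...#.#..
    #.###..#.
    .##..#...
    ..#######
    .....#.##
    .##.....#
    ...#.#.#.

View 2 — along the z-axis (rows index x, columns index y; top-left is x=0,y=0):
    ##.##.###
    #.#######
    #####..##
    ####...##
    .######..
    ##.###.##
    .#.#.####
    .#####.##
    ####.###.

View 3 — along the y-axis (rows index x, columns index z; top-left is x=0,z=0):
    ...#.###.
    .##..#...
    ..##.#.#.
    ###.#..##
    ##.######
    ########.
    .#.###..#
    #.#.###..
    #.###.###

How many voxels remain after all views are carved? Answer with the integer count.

remaining voxels: 155

before carving: 729 voxels (9×9×9)
step 1: project along x, AND mask (35/81) → |grid| = 315
step 2: project along z, AND mask (61/81) → |grid| = 237
step 3: project along y, AND mask (50/81) → |grid| = 155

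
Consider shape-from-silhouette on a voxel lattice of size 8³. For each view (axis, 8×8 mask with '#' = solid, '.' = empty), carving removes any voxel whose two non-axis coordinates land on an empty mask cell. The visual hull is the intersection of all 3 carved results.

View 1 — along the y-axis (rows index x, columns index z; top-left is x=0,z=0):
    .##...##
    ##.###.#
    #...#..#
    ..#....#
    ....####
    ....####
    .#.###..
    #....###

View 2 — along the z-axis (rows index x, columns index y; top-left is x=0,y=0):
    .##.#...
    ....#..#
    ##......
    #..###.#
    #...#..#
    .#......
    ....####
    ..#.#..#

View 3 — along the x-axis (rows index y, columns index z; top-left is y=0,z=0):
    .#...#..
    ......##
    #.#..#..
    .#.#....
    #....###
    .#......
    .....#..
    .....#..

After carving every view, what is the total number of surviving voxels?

start: 8×8×8 = 512 voxels
step 1: project along y, AND mask (31/64) → |grid| = 248
step 2: project along z, AND mask (23/64) → |grid| = 84
step 3: project along x, AND mask (16/64) → |grid| = 29

voxel count = 29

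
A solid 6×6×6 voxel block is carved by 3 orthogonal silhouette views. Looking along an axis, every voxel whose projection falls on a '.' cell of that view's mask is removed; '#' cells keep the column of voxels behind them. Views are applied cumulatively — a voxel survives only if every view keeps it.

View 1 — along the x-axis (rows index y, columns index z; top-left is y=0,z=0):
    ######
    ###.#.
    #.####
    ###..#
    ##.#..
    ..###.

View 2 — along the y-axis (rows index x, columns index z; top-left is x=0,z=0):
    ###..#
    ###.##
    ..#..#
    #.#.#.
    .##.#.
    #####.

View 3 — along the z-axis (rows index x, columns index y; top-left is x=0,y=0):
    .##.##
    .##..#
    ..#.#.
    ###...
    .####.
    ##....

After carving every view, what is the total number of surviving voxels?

full grid |V| = 216
carve view 1 (along x, YZ-mask fill 25/36): 150 voxels remain
carve view 2 (along y, XZ-mask fill 22/36): 95 voxels remain
carve view 3 (along z, XY-mask fill 18/36): 47 voxels remain

47 voxels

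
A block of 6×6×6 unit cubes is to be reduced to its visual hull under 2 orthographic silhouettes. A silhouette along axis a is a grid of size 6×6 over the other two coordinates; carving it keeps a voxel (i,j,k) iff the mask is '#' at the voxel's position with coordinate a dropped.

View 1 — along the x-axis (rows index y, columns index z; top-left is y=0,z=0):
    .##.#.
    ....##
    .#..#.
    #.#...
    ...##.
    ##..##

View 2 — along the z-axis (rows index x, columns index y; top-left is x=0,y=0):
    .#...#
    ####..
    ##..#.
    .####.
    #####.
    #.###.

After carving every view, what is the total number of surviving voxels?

50 voxels

before carving: 216 voxels (6×6×6)
[1] x-view keeps 15 columns → grid now 90
[2] z-view keeps 22 columns → grid now 50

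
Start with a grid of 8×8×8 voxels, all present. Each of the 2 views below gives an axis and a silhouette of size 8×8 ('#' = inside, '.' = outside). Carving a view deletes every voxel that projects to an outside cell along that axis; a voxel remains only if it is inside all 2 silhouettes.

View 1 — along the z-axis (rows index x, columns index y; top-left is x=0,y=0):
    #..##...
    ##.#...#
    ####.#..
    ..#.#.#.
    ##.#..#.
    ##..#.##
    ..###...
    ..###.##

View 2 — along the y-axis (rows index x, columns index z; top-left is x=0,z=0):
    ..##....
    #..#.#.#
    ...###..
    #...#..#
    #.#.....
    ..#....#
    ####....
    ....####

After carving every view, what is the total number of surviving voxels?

before carving: 512 voxels (8×8×8)
[1] z-view keeps 32 columns → grid now 256
[2] y-view keeps 24 columns → grid now 96

voxel count = 96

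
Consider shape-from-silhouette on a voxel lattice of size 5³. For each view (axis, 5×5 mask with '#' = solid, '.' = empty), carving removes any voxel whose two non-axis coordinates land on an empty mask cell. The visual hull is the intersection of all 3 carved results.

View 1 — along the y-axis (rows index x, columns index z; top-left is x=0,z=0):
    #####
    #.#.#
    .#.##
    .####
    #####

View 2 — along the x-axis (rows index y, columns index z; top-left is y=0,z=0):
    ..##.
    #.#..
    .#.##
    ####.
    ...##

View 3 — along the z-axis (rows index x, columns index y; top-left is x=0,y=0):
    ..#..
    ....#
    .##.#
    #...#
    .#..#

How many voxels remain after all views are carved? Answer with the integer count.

start: 5×5×5 = 125 voxels
V1 y: intersect with XZ mask (20 set) -- 100 left
V2 x: intersect with YZ mask (13 set) -- 52 left
V3 z: intersect with XY mask (9 set) -- 17 left

17 voxels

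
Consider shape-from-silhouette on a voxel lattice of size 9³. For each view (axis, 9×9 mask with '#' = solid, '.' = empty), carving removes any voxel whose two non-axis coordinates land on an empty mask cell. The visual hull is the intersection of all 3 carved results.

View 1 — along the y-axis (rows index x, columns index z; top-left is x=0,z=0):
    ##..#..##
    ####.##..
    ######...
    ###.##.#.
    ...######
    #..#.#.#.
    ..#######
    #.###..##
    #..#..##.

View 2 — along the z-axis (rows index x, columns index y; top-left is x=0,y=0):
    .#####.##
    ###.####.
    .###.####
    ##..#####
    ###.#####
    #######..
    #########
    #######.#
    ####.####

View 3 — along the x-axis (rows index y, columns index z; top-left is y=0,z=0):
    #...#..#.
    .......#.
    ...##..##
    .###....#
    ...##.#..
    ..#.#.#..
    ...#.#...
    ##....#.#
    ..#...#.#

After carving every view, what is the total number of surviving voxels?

before carving: 729 voxels (9×9×9)
step 1: project along y, AND mask (50/81) → |grid| = 450
step 2: project along z, AND mask (68/81) → |grid| = 380
step 3: project along x, AND mask (27/81) → |grid| = 125

|visual hull| = 125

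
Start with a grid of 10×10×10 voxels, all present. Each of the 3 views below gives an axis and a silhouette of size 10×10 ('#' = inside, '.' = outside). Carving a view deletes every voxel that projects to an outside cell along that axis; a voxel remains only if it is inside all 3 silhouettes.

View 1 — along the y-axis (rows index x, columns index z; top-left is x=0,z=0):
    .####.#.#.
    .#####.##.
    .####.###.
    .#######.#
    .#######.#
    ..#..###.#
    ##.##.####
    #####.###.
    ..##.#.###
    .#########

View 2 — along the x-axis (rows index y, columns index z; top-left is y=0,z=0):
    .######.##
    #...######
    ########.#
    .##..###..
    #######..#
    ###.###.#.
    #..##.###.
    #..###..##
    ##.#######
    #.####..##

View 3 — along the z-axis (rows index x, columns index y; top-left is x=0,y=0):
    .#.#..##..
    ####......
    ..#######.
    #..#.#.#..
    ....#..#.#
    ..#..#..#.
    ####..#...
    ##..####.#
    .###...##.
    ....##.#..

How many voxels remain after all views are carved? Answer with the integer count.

remaining voxels: 221

before carving: 1000 voxels (10×10×10)
carve view 1 (along y, XZ-mask fill 72/100): 720 voxels remain
carve view 2 (along x, YZ-mask fill 72/100): 507 voxels remain
carve view 3 (along z, XY-mask fill 45/100): 221 voxels remain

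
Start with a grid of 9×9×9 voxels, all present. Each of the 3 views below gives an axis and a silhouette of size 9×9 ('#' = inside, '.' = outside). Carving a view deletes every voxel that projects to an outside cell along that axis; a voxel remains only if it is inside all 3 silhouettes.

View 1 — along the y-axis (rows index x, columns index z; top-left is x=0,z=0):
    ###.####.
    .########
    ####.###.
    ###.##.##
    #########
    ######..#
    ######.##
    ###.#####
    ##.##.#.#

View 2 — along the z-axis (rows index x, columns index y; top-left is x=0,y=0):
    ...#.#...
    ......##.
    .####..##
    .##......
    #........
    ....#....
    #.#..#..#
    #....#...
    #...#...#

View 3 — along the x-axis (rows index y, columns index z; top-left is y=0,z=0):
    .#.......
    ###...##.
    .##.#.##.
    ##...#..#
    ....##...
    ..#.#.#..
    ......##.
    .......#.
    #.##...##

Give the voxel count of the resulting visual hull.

full grid |V| = 729
step 1: project along y, AND mask (67/81) → |grid| = 603
step 2: project along z, AND mask (23/81) → |grid| = 168
step 3: project along x, AND mask (28/81) → |grid| = 59

59 voxels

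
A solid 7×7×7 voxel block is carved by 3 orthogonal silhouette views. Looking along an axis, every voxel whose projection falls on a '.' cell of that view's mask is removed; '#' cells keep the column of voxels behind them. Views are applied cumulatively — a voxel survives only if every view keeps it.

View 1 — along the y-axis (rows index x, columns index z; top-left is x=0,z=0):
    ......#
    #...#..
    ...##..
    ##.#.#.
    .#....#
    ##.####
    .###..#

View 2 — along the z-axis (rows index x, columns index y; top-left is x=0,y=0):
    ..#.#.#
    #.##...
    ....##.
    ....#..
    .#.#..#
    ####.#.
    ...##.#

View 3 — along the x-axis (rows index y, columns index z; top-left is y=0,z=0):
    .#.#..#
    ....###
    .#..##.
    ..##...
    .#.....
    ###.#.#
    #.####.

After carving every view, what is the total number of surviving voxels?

before carving: 343 voxels (7×7×7)
step 1: project along y, AND mask (21/49) → |grid| = 147
step 2: project along z, AND mask (20/49) → |grid| = 65
step 3: project along x, AND mask (22/49) → |grid| = 23

23 voxels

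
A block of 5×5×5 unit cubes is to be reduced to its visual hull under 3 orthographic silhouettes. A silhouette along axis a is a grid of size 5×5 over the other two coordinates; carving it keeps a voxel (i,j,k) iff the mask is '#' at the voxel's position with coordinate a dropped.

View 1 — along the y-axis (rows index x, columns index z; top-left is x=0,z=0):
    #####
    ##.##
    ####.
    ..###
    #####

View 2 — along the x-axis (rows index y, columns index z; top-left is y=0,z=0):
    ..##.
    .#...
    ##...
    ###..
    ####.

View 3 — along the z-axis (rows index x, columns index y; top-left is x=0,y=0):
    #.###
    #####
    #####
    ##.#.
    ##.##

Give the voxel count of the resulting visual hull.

start: 5×5×5 = 125 voxels
step 1: project along y, AND mask (21/25) → |grid| = 105
step 2: project along x, AND mask (12/25) → |grid| = 50
step 3: project along z, AND mask (21/25) → |grid| = 45

45 voxels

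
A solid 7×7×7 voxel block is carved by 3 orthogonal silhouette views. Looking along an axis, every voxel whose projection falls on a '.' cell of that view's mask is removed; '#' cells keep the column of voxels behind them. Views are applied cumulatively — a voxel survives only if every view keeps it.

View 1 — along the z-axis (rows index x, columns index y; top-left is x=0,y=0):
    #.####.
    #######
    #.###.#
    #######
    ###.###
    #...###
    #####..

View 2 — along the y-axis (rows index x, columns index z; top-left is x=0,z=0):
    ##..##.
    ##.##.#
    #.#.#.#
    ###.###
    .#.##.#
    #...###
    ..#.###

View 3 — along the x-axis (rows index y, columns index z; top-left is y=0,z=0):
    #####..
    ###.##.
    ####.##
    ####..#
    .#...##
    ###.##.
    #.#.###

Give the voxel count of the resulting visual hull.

119 voxels

before carving: 343 voxels (7×7×7)
V1 z: intersect with XY mask (39 set) -- 273 left
V2 y: intersect with XZ mask (31 set) -- 177 left
V3 x: intersect with YZ mask (34 set) -- 119 left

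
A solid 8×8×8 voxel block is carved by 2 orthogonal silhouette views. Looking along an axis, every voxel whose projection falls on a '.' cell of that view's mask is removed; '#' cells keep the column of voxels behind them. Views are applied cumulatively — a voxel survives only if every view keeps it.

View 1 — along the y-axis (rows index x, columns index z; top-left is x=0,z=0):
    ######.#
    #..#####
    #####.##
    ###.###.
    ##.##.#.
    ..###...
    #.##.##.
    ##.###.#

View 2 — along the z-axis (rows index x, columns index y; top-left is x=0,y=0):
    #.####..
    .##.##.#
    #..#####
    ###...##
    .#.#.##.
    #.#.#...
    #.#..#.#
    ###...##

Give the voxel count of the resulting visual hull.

216 voxels

start: 8×8×8 = 512 voxels
after view 1 [y-axis, 45 of 64 cells solid] → remaining = 360
after view 2 [z-axis, 37 of 64 cells solid] → remaining = 216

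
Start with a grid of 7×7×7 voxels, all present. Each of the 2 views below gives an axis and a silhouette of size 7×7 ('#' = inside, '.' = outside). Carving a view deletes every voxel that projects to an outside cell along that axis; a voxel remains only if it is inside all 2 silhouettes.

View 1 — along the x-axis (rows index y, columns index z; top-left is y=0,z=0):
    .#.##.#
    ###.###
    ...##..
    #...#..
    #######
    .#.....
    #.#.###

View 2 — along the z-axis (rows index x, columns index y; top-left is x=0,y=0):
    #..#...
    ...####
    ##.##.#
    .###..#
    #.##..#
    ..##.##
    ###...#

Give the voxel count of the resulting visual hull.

100 voxels

full grid |V| = 343
after view 1 [x-axis, 27 of 49 cells solid] → remaining = 189
after view 2 [z-axis, 27 of 49 cells solid] → remaining = 100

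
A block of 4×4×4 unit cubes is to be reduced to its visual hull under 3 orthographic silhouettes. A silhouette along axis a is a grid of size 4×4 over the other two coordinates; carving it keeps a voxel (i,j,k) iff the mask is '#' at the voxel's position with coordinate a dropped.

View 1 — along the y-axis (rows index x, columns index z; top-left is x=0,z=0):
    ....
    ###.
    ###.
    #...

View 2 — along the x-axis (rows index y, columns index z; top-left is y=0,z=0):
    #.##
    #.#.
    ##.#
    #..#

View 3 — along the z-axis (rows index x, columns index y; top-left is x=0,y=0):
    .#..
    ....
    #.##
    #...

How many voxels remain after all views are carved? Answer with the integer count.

before carving: 64 voxels (4×4×4)
V1 y: intersect with XZ mask (7 set) -- 28 left
V2 x: intersect with YZ mask (10 set) -- 18 left
V3 z: intersect with XY mask (5 set) -- 6 left

6 voxels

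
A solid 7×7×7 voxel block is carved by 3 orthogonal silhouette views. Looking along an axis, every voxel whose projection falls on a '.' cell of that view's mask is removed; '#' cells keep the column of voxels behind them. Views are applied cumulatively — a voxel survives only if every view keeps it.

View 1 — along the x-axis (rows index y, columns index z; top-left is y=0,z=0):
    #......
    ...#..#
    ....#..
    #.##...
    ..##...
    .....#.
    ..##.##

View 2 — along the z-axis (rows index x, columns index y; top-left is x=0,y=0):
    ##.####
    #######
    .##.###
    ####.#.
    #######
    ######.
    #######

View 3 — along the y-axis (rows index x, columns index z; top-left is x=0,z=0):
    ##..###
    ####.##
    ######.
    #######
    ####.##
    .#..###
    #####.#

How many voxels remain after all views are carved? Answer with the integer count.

|visual hull| = 63

start: 7×7×7 = 343 voxels
carve view 1 (along x, YZ-mask fill 14/49): 98 voxels remain
carve view 2 (along z, XY-mask fill 43/49): 83 voxels remain
carve view 3 (along y, XZ-mask fill 40/49): 63 voxels remain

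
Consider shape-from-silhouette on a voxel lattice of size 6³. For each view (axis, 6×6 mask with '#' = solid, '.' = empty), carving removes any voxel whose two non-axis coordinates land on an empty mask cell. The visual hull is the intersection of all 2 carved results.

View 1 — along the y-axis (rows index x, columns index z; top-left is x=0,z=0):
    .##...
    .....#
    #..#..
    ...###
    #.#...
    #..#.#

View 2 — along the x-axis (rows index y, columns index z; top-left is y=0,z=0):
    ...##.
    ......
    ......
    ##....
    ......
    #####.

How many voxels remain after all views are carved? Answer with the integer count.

before carving: 216 voxels (6×6×6)
after view 1 [y-axis, 13 of 36 cells solid] → remaining = 78
after view 2 [x-axis, 9 of 36 cells solid] → remaining = 18

|visual hull| = 18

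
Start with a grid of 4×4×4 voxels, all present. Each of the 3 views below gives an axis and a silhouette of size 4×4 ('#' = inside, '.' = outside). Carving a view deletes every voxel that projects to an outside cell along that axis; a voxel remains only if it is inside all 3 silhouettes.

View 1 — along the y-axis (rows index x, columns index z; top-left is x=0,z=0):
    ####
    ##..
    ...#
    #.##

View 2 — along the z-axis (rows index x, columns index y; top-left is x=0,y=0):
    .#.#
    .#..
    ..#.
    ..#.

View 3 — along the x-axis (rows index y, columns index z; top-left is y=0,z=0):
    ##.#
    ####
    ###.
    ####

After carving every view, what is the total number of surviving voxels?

remaining voxels: 12

start: 4×4×4 = 64 voxels
after view 1 [y-axis, 10 of 16 cells solid] → remaining = 40
after view 2 [z-axis, 5 of 16 cells solid] → remaining = 14
after view 3 [x-axis, 14 of 16 cells solid] → remaining = 12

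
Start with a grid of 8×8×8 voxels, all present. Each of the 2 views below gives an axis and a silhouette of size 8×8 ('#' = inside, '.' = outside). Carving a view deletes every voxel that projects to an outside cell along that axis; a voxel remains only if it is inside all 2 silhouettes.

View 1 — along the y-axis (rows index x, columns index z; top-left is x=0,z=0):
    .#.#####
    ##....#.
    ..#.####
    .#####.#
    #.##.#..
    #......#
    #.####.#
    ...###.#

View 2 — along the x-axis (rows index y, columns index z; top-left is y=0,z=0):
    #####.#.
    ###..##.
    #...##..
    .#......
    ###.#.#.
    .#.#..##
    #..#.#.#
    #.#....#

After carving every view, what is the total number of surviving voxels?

133 voxels

start: 8×8×8 = 512 voxels
V1 y: intersect with XZ mask (36 set) -- 288 left
V2 x: intersect with YZ mask (31 set) -- 133 left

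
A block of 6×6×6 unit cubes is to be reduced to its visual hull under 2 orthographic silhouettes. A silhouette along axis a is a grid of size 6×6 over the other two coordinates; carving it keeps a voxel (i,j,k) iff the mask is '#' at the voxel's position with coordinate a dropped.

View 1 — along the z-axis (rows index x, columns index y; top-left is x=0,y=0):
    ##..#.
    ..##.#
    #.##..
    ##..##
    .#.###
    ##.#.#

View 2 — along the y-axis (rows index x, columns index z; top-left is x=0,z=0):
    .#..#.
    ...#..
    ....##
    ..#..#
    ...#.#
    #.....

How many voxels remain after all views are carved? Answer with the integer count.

before carving: 216 voxels (6×6×6)
step 1: project along z, AND mask (21/36) → |grid| = 126
step 2: project along y, AND mask (10/36) → |grid| = 35

|visual hull| = 35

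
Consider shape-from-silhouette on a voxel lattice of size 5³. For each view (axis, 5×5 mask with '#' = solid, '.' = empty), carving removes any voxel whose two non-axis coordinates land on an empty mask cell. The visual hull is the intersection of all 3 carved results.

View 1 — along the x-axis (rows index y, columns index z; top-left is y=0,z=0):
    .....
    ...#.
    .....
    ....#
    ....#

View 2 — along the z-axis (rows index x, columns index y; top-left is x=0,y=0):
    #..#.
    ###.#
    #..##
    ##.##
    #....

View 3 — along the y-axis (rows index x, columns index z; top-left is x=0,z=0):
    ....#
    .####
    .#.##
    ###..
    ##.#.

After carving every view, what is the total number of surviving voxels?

initial block: 5^3 = 125
[1] x-view keeps 3 columns → grid now 15
[2] z-view keeps 14 columns → grid now 8
[3] y-view keeps 14 columns → grid now 5

voxel count = 5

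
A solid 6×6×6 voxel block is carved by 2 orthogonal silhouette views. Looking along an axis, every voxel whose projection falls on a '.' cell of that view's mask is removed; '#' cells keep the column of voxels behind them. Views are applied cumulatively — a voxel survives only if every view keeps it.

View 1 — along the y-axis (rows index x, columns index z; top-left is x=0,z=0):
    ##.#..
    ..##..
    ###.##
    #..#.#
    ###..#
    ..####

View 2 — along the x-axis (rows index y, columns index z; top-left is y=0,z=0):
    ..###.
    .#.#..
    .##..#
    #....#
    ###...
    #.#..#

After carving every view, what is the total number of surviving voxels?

initial block: 6^3 = 216
V1 y: intersect with XZ mask (21 set) -- 126 left
V2 x: intersect with YZ mask (16 set) -- 59 left

59 voxels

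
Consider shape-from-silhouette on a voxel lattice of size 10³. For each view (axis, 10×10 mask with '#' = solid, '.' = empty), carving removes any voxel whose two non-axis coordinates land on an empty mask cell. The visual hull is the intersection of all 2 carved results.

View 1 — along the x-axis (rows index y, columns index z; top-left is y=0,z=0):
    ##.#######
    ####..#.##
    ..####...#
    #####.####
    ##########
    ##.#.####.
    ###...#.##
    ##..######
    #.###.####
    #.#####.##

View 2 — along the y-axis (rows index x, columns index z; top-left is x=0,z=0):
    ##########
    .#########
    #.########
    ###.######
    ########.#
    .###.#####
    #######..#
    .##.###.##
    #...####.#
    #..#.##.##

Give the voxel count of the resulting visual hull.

initial block: 10^3 = 1000
V1 x: intersect with YZ mask (77 set) -- 770 left
V2 y: intersect with XZ mask (81 set) -- 625 left

voxel count = 625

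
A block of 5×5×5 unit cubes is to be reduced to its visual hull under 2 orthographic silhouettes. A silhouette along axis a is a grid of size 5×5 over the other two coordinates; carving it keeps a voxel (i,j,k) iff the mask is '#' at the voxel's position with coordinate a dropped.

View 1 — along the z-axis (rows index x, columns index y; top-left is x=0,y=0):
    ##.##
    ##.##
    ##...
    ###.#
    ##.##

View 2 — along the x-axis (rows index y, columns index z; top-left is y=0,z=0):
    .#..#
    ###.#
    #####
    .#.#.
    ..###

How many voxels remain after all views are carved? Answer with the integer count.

voxel count = 53

full grid |V| = 125
[1] z-view keeps 18 columns → grid now 90
[2] x-view keeps 16 columns → grid now 53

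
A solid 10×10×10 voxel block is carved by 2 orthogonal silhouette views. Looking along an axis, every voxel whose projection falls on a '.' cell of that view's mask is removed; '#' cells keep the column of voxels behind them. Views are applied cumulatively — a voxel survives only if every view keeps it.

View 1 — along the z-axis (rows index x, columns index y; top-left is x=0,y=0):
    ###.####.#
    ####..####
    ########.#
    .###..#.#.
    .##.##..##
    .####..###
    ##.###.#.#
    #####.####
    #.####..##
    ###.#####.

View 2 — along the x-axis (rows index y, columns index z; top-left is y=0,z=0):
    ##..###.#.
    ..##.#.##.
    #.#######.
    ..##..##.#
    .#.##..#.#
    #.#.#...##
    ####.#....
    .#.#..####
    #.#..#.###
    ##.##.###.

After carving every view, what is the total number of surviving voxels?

|visual hull| = 434

before carving: 1000 voxels (10×10×10)
[1] z-view keeps 74 columns → grid now 740
[2] x-view keeps 58 columns → grid now 434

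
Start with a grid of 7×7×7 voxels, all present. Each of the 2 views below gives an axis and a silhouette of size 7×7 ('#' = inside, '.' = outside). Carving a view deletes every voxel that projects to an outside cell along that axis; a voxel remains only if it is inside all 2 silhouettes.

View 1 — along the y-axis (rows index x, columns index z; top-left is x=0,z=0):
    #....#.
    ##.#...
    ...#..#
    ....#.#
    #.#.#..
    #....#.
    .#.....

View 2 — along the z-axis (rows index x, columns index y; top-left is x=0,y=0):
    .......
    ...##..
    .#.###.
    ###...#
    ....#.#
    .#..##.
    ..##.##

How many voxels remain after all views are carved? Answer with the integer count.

initial block: 7^3 = 343
after view 1 [y-axis, 15 of 49 cells solid] → remaining = 105
after view 2 [z-axis, 19 of 49 cells solid] → remaining = 38

voxel count = 38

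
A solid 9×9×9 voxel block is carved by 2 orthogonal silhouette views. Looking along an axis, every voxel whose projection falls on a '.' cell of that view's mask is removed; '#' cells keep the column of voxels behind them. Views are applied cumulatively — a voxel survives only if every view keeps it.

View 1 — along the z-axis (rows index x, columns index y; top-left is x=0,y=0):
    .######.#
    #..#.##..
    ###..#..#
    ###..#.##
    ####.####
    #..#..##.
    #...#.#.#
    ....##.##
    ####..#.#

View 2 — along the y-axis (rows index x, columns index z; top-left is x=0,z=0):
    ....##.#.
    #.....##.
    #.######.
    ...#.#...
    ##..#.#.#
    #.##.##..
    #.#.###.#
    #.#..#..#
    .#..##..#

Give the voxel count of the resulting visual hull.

voxel count = 204

initial block: 9^3 = 729
carve view 1 (along z, XY-mask fill 48/81): 432 voxels remain
carve view 2 (along y, XZ-mask fill 39/81): 204 voxels remain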